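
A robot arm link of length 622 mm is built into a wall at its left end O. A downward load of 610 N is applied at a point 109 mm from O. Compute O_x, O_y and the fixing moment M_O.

ΣF_x = 0: O_x = 0.
ΣF_y = 0: O_y − 610 = 0 → O_y = 610.0 N.
ΣM about O: M_O − 610·109 = 0 → M_O = 66490 N·mm.

O_x = 0, O_y = 610.0 N, M_O = 66490 N·mm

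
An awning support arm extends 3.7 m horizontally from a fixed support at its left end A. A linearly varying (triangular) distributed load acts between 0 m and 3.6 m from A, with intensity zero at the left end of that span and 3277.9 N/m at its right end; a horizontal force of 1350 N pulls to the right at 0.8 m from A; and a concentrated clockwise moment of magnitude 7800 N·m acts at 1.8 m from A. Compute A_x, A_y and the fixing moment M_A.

A_x = -1350 N, A_y = 5900 N, M_A = 21960 N·m

Resultant of the triangular load: ½ × 3277.9 × 3.6 = 5900.22 N, acting at 2.4 m from A (one-third of the span from the peak).
ΣF_x = 0: A_x + 1350 = 0 → A_x = -1350 N.
ΣF_y = 0: A_y − ½·3277.9·3.6 = 0 → A_y = 5900 N.
ΣM about A: M_A − (½·3277.9·3.6)·2.4 − 7800 = 0 → M_A = 21960 N·m.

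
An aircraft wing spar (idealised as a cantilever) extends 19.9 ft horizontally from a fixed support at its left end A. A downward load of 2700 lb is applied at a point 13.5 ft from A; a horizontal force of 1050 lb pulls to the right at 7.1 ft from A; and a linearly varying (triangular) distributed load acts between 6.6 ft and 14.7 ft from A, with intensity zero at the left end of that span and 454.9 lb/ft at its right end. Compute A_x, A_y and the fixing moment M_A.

A_x = -1050 lb, A_y = 4542 lb, M_A = 58560 lb·ft

Resultant of the triangular load: ½ × 454.9 × 8.1 = 1842.345 lb, acting at 12 ft from A (one-third of the span from the peak).
ΣF_x = 0: A_x + 1050 = 0 → A_x = -1050 lb.
ΣF_y = 0: A_y − 2700 − ½·454.9·8.1 = 0 → A_y = 4542 lb.
ΣM about A: M_A − 2700·13.5 − (½·454.9·8.1)·12 = 0 → M_A = 58560 lb·ft.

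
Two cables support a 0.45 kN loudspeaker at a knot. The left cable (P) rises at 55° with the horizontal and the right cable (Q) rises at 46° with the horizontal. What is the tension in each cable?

ΣF_x = 0: −T_P·cos55° + T_Q·cos46° = 0 → T_Q = 0.825696·T_P.
ΣF_y = 0: T_P·sin55° + T_Q·sin46° = 0.45.
Substitute: T_P·(0.819152 + 0.825696·0.71934) = 0.45 → T_P = 0.318447 ≈ 0.3184 kN.
Then T_Q = 0.825696 × 0.318447 = 0.2629 kN.

T_P = 0.3184 kN, T_Q = 0.2629 kN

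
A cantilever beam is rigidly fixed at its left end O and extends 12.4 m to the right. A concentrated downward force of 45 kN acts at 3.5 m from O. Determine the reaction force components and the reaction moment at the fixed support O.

O_x = 0, O_y = 45.00 kN, M_O = 157.5 kN·m

ΣF_x = 0: O_x = 0.
ΣF_y = 0: O_y − 45 = 0 → O_y = 45.00 kN.
ΣM about O: M_O − 45·3.5 = 0 → M_O = 157.5 kN·m.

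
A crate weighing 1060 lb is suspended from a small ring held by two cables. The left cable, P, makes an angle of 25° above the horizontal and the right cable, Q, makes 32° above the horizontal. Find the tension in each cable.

T_P = 1072 lb, T_Q = 1145 lb

ΣF_x = 0: −T_P·cos25° + T_Q·cos32° = 0 → T_Q = 1.0687·T_P.
ΣF_y = 0: T_P·sin25° + T_Q·sin32° = 1060.
Substitute: T_P·(0.422618 + 1.0687·0.529919) = 1060 → T_P = 1071.85 ≈ 1072 lb.
Then T_Q = 1.0687 × 1071.85 = 1145 lb.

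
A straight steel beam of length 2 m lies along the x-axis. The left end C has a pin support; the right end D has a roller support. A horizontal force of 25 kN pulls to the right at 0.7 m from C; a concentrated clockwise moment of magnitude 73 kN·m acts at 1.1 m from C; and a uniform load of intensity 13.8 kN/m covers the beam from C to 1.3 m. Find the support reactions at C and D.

Resultant of the distributed load: 13.8 × 1.3 = 17.94 kN at 0.65 m from C.
Taking moments about C: D_y·2 − 73 − (13.8·1.3)·0.65 = 0 → D_y = 84.661/2 = 42.3305 ≈ 42.33 kN.
ΣF_y = 0: C_y + 42.3305 − 13.8·1.3 = 0 → C_y = -24.39 kN.
ΣF_x = 0: C_x + 25 = 0 → C_x = -25.00 kN.

C_x = -25.00 kN, C_y = -24.39 kN, D_y = 42.33 kN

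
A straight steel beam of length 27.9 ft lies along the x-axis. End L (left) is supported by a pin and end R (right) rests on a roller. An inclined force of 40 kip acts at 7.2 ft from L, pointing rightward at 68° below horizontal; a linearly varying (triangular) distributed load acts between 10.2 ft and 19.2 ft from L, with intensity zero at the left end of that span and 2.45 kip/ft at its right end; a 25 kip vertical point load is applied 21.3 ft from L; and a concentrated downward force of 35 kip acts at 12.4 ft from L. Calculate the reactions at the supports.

L_x = -14.98 kip, L_y = 57.50 kip, R_y = 50.61 kip

Resultant of the triangular load: ½ × 2.45 × 9 = 11.025 kip, acting at 16.2 ft from L (one-third of the span from the peak).
Taking moments about L: R_y·27.9 − 40·sin68°·7.2 − (½·2.45·9)·16.2 − 25·21.3 − 35·12.4 = 0 → R_y = 1412.13/27.9 = 50.614 ≈ 50.61 kip.
ΣF_y = 0: L_y + 50.614 − 40·sin68° − ½·2.45·9 − 25 − 35 = 0 → L_y = 57.50 kip.
ΣF_x = 0: L_x + 40·cos68° = 0 → L_x = -14.98 kip.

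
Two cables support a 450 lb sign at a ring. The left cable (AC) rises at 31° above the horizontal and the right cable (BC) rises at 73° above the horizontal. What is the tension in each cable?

T_AC = 135.6 lb, T_BC = 397.5 lb

ΣF_x = 0: −T_AC·cos31° + T_BC·cos73° = 0 → T_BC = 2.93177·T_AC.
ΣF_y = 0: T_AC·sin31° + T_BC·sin73° = 450.
Substitute: T_AC·(0.515038 + 2.93177·0.956305) = 450 → T_AC = 135.595 ≈ 135.6 lb.
Then T_BC = 2.93177 × 135.595 = 397.5 lb.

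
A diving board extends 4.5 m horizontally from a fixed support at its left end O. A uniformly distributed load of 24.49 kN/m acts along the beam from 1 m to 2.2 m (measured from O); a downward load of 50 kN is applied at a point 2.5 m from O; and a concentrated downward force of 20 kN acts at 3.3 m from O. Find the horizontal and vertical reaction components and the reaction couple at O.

Resultant of the distributed load: 24.49 × 1.2 = 29.388 kN at 1.6 m from O.
ΣF_x = 0: O_x = 0.
ΣF_y = 0: O_y − 24.49·1.2 − 50 − 20 = 0 → O_y = 99.39 kN.
ΣM about O: M_O − (24.49·1.2)·1.6 − 50·2.5 − 20·3.3 = 0 → M_O = 238.0 kN·m.

O_x = 0, O_y = 99.39 kN, M_O = 238.0 kN·m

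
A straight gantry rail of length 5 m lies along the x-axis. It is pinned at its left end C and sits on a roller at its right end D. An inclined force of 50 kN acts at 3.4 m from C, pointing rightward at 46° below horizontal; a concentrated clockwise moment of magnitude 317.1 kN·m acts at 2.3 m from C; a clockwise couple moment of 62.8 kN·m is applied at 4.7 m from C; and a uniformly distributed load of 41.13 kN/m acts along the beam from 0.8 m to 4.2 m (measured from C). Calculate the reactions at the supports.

C_x = -34.73 kN, C_y = 5.450 kN, D_y = 170.4 kN

Resultant of the distributed load: 41.13 × 3.4 = 139.842 kN at 2.5 m from C.
ΣM about C: D_y·5 − 50·sin46°·3.4 − 317.1 − 62.8 − (41.13·3.4)·2.5 = 0 → D_y = 851.793/5 = 170.359 ≈ 170.4 kN.
ΣF_y = 0: C_y + 170.359 − 50·sin46° − 41.13·3.4 = 0 → C_y = 5.450 kN.
ΣF_x = 0: C_x + 50·cos46° = 0 → C_x = -34.73 kN.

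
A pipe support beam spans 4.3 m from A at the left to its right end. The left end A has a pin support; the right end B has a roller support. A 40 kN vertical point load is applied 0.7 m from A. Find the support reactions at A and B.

Taking moments about A: B_y·4.3 − 40·0.7 = 0 → B_y = 28/4.3 = 6.51163 ≈ 6.512 kN.
ΣF_y = 0: A_y + 6.51163 − 40 = 0 → A_y = 33.49 kN.
ΣF_x = 0: no horizontal applied forces, so A_x = 0.

A_x = 0, A_y = 33.49 kN, B_y = 6.512 kN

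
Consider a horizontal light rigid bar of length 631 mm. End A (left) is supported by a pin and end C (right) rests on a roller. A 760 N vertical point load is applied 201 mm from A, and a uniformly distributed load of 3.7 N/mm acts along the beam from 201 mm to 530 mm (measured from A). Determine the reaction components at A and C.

Resultant of the distributed load: 3.7 × 329 = 1217.3 N at 365.5 mm from A.
Moments about A: C_y·631 − 760·201 − (3.7·329)·365.5 = 0 → C_y = 597683.15/631 = 947.2 N.
ΣF_y = 0: A_y + 947.2 − 760 − 3.7·329 = 0 → A_y = 1030 N.
ΣF_x = 0: no horizontal applied forces, so A_x = 0.

A_x = 0, A_y = 1030 N, C_y = 947.2 N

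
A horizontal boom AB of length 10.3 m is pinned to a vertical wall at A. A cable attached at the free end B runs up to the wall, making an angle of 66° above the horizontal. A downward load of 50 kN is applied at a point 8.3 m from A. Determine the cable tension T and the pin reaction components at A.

ΣM about A: T·sin66°·10.3 − 50·8.3 = 0 → T = 415/(10.3·0.913545) = 44.1043 ≈ 44.10 kN.
ΣF_x = 0: A_x − T·cos66° = 0 → A_x = 44.1043 × 0.406737 = 17.94 kN.
ΣF_y = 0: A_y + T·sin66° − 50 = 0 → A_y = 50 − 44.1043 × 0.913545 = 9.709 kN.

T = 44.10 kN, A_x = 17.94 kN, A_y = 9.709 kN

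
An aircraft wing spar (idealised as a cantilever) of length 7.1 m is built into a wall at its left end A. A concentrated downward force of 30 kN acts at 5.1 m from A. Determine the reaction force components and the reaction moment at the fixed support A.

ΣF_x = 0: A_x = 0.
ΣF_y = 0: A_y − 30 = 0 → A_y = 30.00 kN.
ΣM about A: M_A − 30·5.1 = 0 → M_A = 153.0 kN·m.

A_x = 0, A_y = 30.00 kN, M_A = 153.0 kN·m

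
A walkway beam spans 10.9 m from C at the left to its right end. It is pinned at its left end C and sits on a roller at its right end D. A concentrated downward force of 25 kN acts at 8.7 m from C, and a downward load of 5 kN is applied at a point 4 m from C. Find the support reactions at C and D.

ΣM about C: D_y·10.9 − 25·8.7 − 5·4 = 0 → D_y = 237.5/10.9 = 21.789 ≈ 21.79 kN.
ΣF_y = 0: C_y + 21.789 − 25 − 5 = 0 → C_y = 8.211 kN.
ΣF_x = 0: no horizontal applied forces, so C_x = 0.

C_x = 0, C_y = 8.211 kN, D_y = 21.79 kN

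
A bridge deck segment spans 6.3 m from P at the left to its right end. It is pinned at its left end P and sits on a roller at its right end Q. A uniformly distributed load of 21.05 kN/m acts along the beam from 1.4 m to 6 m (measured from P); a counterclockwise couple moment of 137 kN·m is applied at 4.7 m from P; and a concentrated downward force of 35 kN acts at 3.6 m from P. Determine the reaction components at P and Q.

Resultant of the distributed load: 21.05 × 4.6 = 96.83 kN at 3.7 m from P.
ΣM about P: Q_y·6.3 − (21.05·4.6)·3.7 + 137 − 35·3.6 = 0 → Q_y = 347.271/6.3 = 55.1224 ≈ 55.12 kN.
ΣF_y = 0: P_y + 55.1224 − 21.05·4.6 − 35 = 0 → P_y = 76.71 kN.
ΣF_x = 0: no horizontal applied forces, so P_x = 0.

P_x = 0, P_y = 76.71 kN, Q_y = 55.12 kN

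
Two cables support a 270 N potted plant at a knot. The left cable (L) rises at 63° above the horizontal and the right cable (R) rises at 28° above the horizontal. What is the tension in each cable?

ΣF_x = 0: −T_L·cos63° + T_R·cos28° = 0 → T_R = 0.514176·T_L.
ΣF_y = 0: T_L·sin63° + T_R·sin28° = 270.
Substitute: T_L·(0.891007 + 0.514176·0.469472) = 270 → T_L = 238.432 ≈ 238.4 N.
Then T_R = 0.514176 × 238.432 = 122.6 N.

T_L = 238.4 N, T_R = 122.6 N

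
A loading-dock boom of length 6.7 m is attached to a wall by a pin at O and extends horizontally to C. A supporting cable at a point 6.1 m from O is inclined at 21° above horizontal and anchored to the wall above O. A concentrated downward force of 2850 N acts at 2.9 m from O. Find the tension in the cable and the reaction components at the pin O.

ΣM about O: T·sin21°·6.1 − 2850·2.9 = 0 → T = 8265/(6.1·0.358368) = 3780.8 ≈ 3781 N.
ΣF_x = 0: O_x − T·cos21° = 0 → O_x = 3780.8 × 0.93358 = 3530 N.
ΣF_y = 0: O_y + T·sin21° − 2850 = 0 → O_y = 2850 − 3780.8 × 0.358368 = 1495 N.

T = 3781 N, O_x = 3530 N, O_y = 1495 N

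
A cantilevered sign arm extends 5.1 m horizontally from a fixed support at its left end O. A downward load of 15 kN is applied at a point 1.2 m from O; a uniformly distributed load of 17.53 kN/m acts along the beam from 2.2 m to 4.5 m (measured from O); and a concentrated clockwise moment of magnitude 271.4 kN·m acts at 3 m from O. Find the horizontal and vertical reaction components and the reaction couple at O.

Resultant of the distributed load: 17.53 × 2.3 = 40.319 kN at 3.35 m from O.
ΣF_x = 0: O_x = 0.
ΣF_y = 0: O_y − 15 − 17.53·2.3 = 0 → O_y = 55.32 kN.
ΣM about O: M_O − 15·1.2 − (17.53·2.3)·3.35 − 271.4 = 0 → M_O = 424.5 kN·m.

O_x = 0, O_y = 55.32 kN, M_O = 424.5 kN·m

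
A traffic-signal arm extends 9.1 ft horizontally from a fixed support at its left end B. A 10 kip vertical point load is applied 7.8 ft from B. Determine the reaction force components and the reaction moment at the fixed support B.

ΣF_x = 0: B_x = 0.
ΣF_y = 0: B_y − 10 = 0 → B_y = 10.00 kip.
ΣM about B: M_B − 10·7.8 = 0 → M_B = 78.00 kip·ft.

B_x = 0, B_y = 10.00 kip, M_B = 78.00 kip·ft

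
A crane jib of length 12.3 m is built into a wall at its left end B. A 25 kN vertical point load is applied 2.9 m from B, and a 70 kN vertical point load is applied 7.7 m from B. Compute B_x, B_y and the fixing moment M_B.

B_x = 0, B_y = 95.00 kN, M_B = 611.5 kN·m

ΣF_x = 0: B_x = 0.
ΣF_y = 0: B_y − 25 − 70 = 0 → B_y = 95.00 kN.
ΣM about B: M_B − 25·2.9 − 70·7.7 = 0 → M_B = 611.5 kN·m.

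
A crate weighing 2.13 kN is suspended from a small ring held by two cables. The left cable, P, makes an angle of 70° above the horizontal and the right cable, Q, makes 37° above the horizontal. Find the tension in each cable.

ΣF_x = 0: −T_P·cos70° + T_Q·cos37° = 0 → T_Q = 0.428256·T_P.
ΣF_y = 0: T_P·sin70° + T_Q·sin37° = 2.13.
Substitute: T_P·(0.939693 + 0.428256·0.601815) = 2.13 → T_P = 1.77882 ≈ 1.779 kN.
Then T_Q = 0.428256 × 1.77882 = 0.7618 kN.

T_P = 1.779 kN, T_Q = 0.7618 kN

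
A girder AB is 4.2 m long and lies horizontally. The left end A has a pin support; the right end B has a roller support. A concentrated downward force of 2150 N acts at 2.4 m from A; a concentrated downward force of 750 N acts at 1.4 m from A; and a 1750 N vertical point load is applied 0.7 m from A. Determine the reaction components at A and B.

Moments about A: B_y·4.2 − 2150·2.4 − 750·1.4 − 1750·0.7 = 0 → B_y = 7435/4.2 = 1770.24 ≈ 1770 N.
ΣF_y = 0: A_y + 1770.24 − 2150 − 750 − 1750 = 0 → A_y = 2880 N.
ΣF_x = 0: no horizontal applied forces, so A_x = 0.

A_x = 0, A_y = 2880 N, B_y = 1770 N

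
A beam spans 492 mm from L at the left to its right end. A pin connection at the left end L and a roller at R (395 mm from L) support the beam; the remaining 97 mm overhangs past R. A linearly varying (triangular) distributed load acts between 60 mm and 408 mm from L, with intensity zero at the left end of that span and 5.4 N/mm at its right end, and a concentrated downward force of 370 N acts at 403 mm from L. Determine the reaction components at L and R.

Resultant of the triangular load: ½ × 5.4 × 348 = 939.6 N, acting at 292 mm from L (one-third of the span from the peak).
Moments about L: R_y·395 − (½·5.4·348)·292 − 370·403 = 0 → R_y = 423473.2/395 = 1072.08 ≈ 1072 N.
ΣF_y = 0: L_y + 1072.08 − ½·5.4·348 − 370 = 0 → L_y = 237.5 N.
ΣF_x = 0: no horizontal applied forces, so L_x = 0.

L_x = 0, L_y = 237.5 N, R_y = 1072 N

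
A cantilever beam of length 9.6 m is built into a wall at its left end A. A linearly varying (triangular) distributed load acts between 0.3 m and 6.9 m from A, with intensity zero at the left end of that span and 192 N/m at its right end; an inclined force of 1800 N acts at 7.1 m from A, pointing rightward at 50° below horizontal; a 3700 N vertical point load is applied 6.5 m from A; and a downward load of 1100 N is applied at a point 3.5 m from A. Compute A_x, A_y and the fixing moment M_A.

Resultant of the triangular load: ½ × 192 × 6.6 = 633.6 N, acting at 4.7 m from A (one-third of the span from the peak).
ΣF_x = 0: A_x + 1800·cos50° = 0 → A_x = -1157 N.
ΣF_y = 0: A_y − ½·192·6.6 − 1800·sin50° − 3700 − 1100 = 0 → A_y = 6812 N.
ΣM about A: M_A − (½·192·6.6)·4.7 − 1800·sin50°·7.1 − 3700·6.5 − 1100·3.5 = 0 → M_A = 40670 N·m.

A_x = -1157 N, A_y = 6812 N, M_A = 40670 N·m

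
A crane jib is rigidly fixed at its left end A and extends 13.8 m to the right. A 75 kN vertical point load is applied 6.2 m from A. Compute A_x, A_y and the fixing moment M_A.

ΣF_x = 0: A_x = 0.
ΣF_y = 0: A_y − 75 = 0 → A_y = 75.00 kN.
ΣM about A: M_A − 75·6.2 = 0 → M_A = 465.0 kN·m.

A_x = 0, A_y = 75.00 kN, M_A = 465.0 kN·m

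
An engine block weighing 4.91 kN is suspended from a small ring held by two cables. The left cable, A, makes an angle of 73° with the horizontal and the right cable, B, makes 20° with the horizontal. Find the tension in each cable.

T_A = 4.620 kN, T_B = 1.438 kN

ΣF_x = 0: −T_A·cos73° + T_B·cos20° = 0 → T_B = 0.311135·T_A.
ΣF_y = 0: T_A·sin73° + T_B·sin20° = 4.91.
Substitute: T_A·(0.956305 + 0.311135·0.34202) = 4.91 → T_A = 4.62022 ≈ 4.620 kN.
Then T_B = 0.311135 × 4.62022 = 1.438 kN.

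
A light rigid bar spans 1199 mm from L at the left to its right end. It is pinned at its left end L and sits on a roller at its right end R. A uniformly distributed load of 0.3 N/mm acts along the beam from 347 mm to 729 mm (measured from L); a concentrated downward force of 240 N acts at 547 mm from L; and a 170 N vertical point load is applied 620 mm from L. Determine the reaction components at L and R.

Resultant of the distributed load: 0.3 × 382 = 114.6 N at 538 mm from L.
Taking moments about L: R_y·1199 − (0.3·382)·538 − 240·547 − 170·620 = 0 → R_y = 298334.8/1199 = 248.82 ≈ 248.8 N.
ΣF_y = 0: L_y + 248.82 − 0.3·382 − 240 − 170 = 0 → L_y = 275.8 N.
ΣF_x = 0: no horizontal applied forces, so L_x = 0.

L_x = 0, L_y = 275.8 N, R_y = 248.8 N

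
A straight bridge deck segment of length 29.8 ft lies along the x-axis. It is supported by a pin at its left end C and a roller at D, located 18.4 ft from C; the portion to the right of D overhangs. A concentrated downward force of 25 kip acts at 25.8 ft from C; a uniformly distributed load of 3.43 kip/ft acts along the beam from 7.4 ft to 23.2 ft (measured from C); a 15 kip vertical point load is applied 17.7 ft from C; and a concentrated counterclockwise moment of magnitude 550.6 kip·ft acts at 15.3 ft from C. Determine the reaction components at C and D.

C_x = 0, C_y = 29.57 kip, D_y = 64.62 kip

Resultant of the distributed load: 3.43 × 15.8 = 54.194 kip at 15.3 ft from C.
ΣM about C: D_y·18.4 − 25·25.8 − (3.43·15.8)·15.3 − 15·17.7 + 550.6 = 0 → D_y = 1189.0682/18.4 = 64.6233 ≈ 64.62 kip.
ΣF_y = 0: C_y + 64.6233 − 25 − 3.43·15.8 − 15 = 0 → C_y = 29.57 kip.
ΣF_x = 0: no horizontal applied forces, so C_x = 0.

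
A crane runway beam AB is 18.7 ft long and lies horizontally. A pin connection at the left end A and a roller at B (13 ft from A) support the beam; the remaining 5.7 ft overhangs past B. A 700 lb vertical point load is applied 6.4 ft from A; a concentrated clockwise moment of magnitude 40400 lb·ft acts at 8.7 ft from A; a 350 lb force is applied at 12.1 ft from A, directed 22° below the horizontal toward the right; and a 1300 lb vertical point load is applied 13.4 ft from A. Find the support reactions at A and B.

A_x = -324.5 lb, A_y = -2783 lb, B_y = 4914 lb

Taking moments about A: B_y·13 − 700·6.4 − 40400 − 350·sin22°·12.1 − 1300·13.4 = 0 → B_y = 63886.5/13 = 4914.35 ≈ 4914 lb.
ΣF_y = 0: A_y + 4914.35 − 700 − 350·sin22° − 1300 = 0 → A_y = -2783 lb.
ΣF_x = 0: A_x + 350·cos22° = 0 → A_x = -324.5 lb.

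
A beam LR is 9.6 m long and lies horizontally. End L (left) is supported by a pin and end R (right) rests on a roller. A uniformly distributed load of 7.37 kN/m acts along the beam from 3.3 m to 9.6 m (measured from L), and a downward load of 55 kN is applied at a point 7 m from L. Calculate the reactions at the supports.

L_x = 0, L_y = 30.13 kN, R_y = 71.30 kN

Resultant of the distributed load: 7.37 × 6.3 = 46.431 kN at 6.45 m from L.
Taking moments about L: R_y·9.6 − (7.37·6.3)·6.45 − 55·7 = 0 → R_y = 684.47995/9.6 = 71.30 kN.
ΣF_y = 0: L_y + 71.3 − 7.37·6.3 − 55 = 0 → L_y = 30.13 kN.
ΣF_x = 0: no horizontal applied forces, so L_x = 0.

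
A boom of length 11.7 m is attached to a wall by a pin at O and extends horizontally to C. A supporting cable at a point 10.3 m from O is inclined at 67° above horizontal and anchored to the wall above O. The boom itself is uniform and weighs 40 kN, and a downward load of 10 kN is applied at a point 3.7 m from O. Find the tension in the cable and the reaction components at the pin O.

T = 28.58 kN, O_x = 11.17 kN, O_y = 23.69 kN

ΣM about O: T·sin67°·10.3 − 40·5.85 − 10·3.7 = 0 → T = 271/(10.3·0.920505) = 28.5829 ≈ 28.58 kN.
ΣF_x = 0: O_x − T·cos67° = 0 → O_x = 28.5829 × 0.390731 = 11.17 kN.
ΣF_y = 0: O_y + T·sin67° − 40 − 10 = 0 → O_y = 50 − 28.5829 × 0.920505 = 23.69 kN.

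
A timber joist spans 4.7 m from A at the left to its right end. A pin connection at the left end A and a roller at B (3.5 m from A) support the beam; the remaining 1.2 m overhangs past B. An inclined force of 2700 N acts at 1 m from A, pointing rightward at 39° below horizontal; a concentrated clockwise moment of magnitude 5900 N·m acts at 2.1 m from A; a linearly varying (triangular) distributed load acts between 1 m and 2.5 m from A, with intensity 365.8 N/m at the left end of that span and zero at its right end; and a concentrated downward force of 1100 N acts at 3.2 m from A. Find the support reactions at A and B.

Resultant of the triangular load: ½ × 365.8 × 1.5 = 274.35 N, acting at 1.5 m from A (one-third of the span from the peak).
Moments about A: B_y·3.5 − 2700·sin39°·1 − 5900 − (½·365.8·1.5)·1.5 − 1100·3.2 = 0 → B_y = 11530.7/3.5 = 3294.49 ≈ 3294 N.
ΣF_y = 0: A_y + 3294.49 − 2700·sin39° − ½·365.8·1.5 − 1100 = 0 → A_y = -221.0 N.
ΣF_x = 0: A_x + 2700·cos39° = 0 → A_x = -2098 N.

A_x = -2098 N, A_y = -221.0 N, B_y = 3294 N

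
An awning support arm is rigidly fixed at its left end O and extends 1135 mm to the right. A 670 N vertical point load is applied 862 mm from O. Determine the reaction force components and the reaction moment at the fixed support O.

O_x = 0, O_y = 670.0 N, M_O = 577500 N·mm

ΣF_x = 0: O_x = 0.
ΣF_y = 0: O_y − 670 = 0 → O_y = 670.0 N.
ΣM about O: M_O − 670·862 = 0 → M_O = 577500 N·mm.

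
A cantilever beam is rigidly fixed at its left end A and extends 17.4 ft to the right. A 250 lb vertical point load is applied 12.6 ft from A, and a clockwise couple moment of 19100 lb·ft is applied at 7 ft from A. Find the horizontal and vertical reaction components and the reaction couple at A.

A_x = 0, A_y = 250.0 lb, M_A = 22250 lb·ft

ΣF_x = 0: A_x = 0.
ΣF_y = 0: A_y − 250 = 0 → A_y = 250.0 lb.
ΣM about A: M_A − 250·12.6 − 19100 = 0 → M_A = 22250 lb·ft.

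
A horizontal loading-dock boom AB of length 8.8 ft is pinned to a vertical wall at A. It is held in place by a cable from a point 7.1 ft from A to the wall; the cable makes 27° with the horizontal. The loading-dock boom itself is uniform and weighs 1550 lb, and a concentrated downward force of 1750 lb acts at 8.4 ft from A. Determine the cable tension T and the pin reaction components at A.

ΣM about A: T·sin27°·7.1 − 1550·4.4 − 1750·8.4 = 0 → T = 21520/(7.1·0.45399) = 6676.33 ≈ 6676 lb.
ΣF_x = 0: A_x − T·cos27° = 0 → A_x = 6676.33 × 0.891007 = 5949 lb.
ΣF_y = 0: A_y + T·sin27° − 1550 − 1750 = 0 → A_y = 3300 − 6676.33 × 0.45399 = 269.0 lb.

T = 6676 lb, A_x = 5949 lb, A_y = 269.0 lb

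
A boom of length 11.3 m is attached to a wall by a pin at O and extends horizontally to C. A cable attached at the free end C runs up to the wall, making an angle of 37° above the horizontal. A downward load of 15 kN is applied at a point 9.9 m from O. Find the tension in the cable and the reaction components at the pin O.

ΣM about O: T·sin37°·11.3 − 15·9.9 = 0 → T = 148.5/(11.3·0.601815) = 21.8366 ≈ 21.84 kN.
ΣF_x = 0: O_x − T·cos37° = 0 → O_x = 21.8366 × 0.798636 = 17.44 kN.
ΣF_y = 0: O_y + T·sin37° − 15 = 0 → O_y = 15 − 21.8366 × 0.601815 = 1.858 kN.

T = 21.84 kN, O_x = 17.44 kN, O_y = 1.858 kN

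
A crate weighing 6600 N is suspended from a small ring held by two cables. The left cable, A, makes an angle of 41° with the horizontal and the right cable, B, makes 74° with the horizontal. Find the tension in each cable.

T_A = 2007 N, T_B = 5496 N

ΣF_x = 0: −T_A·cos41° + T_B·cos74° = 0 → T_B = 2.73805·T_A.
ΣF_y = 0: T_A·sin41° + T_B·sin74° = 6600.
Substitute: T_A·(0.656059 + 2.73805·0.961262) = 6600 → T_A = 2007.27 ≈ 2007 N.
Then T_B = 2.73805 × 2007.27 = 5496 N.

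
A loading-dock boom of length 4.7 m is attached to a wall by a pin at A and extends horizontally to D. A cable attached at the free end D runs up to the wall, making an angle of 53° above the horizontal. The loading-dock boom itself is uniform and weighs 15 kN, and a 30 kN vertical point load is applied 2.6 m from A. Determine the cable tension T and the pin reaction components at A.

ΣM about A: T·sin53°·4.7 − 15·2.35 − 30·2.6 = 0 → T = 113.25/(4.7·0.798636) = 30.1711 ≈ 30.17 kN.
ΣF_x = 0: A_x − T·cos53° = 0 → A_x = 30.1711 × 0.601815 = 18.16 kN.
ΣF_y = 0: A_y + T·sin53° − 15 − 30 = 0 → A_y = 45 − 30.1711 × 0.798636 = 20.90 kN.

T = 30.17 kN, A_x = 18.16 kN, A_y = 20.90 kN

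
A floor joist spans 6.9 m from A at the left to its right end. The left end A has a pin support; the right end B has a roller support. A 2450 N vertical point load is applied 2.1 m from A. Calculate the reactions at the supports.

Moments about A: B_y·6.9 − 2450·2.1 = 0 → B_y = 5145/6.9 = 745.652 ≈ 745.7 N.
ΣF_y = 0: A_y + 745.652 − 2450 = 0 → A_y = 1704 N.
ΣF_x = 0: no horizontal applied forces, so A_x = 0.

A_x = 0, A_y = 1704 N, B_y = 745.7 N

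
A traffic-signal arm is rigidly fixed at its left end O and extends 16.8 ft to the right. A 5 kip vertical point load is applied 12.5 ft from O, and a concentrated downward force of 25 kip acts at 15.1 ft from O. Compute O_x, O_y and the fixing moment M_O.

O_x = 0, O_y = 30.00 kip, M_O = 440.0 kip·ft

ΣF_x = 0: O_x = 0.
ΣF_y = 0: O_y − 5 − 25 = 0 → O_y = 30.00 kip.
ΣM about O: M_O − 5·12.5 − 25·15.1 = 0 → M_O = 440.0 kip·ft.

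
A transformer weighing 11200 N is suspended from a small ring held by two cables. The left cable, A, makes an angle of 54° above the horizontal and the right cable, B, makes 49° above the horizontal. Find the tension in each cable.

T_A = 7541 N, T_B = 6756 N

ΣF_x = 0: −T_A·cos54° + T_B·cos49° = 0 → T_B = 0.895933·T_A.
ΣF_y = 0: T_A·sin54° + T_B·sin49° = 11200.
Substitute: T_A·(0.809017 + 0.895933·0.75471) = 11200 → T_A = 7541.14 ≈ 7541 N.
Then T_B = 0.895933 × 7541.14 = 6756 N.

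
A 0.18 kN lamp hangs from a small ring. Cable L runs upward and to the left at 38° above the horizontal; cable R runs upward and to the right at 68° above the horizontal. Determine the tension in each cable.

T_L = 0.07015 kN, T_R = 0.1476 kN

ΣF_x = 0: −T_L·cos38° + T_R·cos68° = 0 → T_R = 2.10357·T_L.
ΣF_y = 0: T_L·sin38° + T_R·sin68° = 0.18.
Substitute: T_L·(0.615661 + 2.10357·0.927184) = 0.18 → T_L = 0.0701465 ≈ 0.07015 kN.
Then T_R = 2.10357 × 0.0701465 = 0.1476 kN.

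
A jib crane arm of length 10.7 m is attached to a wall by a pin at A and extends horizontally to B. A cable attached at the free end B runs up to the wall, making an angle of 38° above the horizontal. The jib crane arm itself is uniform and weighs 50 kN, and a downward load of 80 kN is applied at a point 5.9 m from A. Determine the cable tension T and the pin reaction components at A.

T = 112.3 kN, A_x = 88.46 kN, A_y = 60.89 kN

ΣM about A: T·sin38°·10.7 − 50·5.35 − 80·5.9 = 0 → T = 739.5/(10.7·0.615661) = 112.257 ≈ 112.3 kN.
ΣF_x = 0: A_x − T·cos38° = 0 → A_x = 112.257 × 0.788011 = 88.46 kN.
ΣF_y = 0: A_y + T·sin38° − 50 − 80 = 0 → A_y = 130 − 112.257 × 0.615661 = 60.89 kN.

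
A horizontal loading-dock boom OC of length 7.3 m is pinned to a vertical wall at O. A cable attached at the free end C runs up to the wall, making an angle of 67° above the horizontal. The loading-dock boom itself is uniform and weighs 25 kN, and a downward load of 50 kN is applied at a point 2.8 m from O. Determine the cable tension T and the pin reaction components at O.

ΣM about O: T·sin67°·7.3 − 25·3.65 − 50·2.8 = 0 → T = 231.25/(7.3·0.920505) = 34.4138 ≈ 34.41 kN.
ΣF_x = 0: O_x − T·cos67° = 0 → O_x = 34.4138 × 0.390731 = 13.45 kN.
ΣF_y = 0: O_y + T·sin67° − 25 − 50 = 0 → O_y = 75 − 34.4138 × 0.920505 = 43.32 kN.

T = 34.41 kN, O_x = 13.45 kN, O_y = 43.32 kN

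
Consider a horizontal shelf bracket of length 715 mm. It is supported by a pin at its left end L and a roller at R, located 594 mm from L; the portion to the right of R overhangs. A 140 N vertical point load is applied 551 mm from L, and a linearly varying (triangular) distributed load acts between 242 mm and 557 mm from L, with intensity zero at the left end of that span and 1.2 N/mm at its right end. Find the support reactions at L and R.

Resultant of the triangular load: ½ × 1.2 × 315 = 189 N, acting at 452 mm from L (one-third of the span from the peak).
Moments about L: R_y·594 − 140·551 − (½·1.2·315)·452 = 0 → R_y = 162568/594 = 273.684 ≈ 273.7 N.
ΣF_y = 0: L_y + 273.684 − 140 − ½·1.2·315 = 0 → L_y = 55.32 N.
ΣF_x = 0: no horizontal applied forces, so L_x = 0.

L_x = 0, L_y = 55.32 N, R_y = 273.7 N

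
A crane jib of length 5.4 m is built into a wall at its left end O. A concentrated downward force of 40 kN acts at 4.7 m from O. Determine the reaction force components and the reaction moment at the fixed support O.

O_x = 0, O_y = 40.00 kN, M_O = 188.0 kN·m

ΣF_x = 0: O_x = 0.
ΣF_y = 0: O_y − 40 = 0 → O_y = 40.00 kN.
ΣM about O: M_O − 40·4.7 = 0 → M_O = 188.0 kN·m.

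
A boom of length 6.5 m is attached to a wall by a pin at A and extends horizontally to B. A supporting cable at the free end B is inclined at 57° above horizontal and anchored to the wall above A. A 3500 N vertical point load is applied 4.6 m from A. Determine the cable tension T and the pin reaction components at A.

T = 2953 N, A_x = 1609 N, A_y = 1023 N

ΣM about A: T·sin57°·6.5 − 3500·4.6 = 0 → T = 16100/(6.5·0.838671) = 2953.39 ≈ 2953 N.
ΣF_x = 0: A_x − T·cos57° = 0 → A_x = 2953.39 × 0.544639 = 1609 N.
ΣF_y = 0: A_y + T·sin57° − 3500 = 0 → A_y = 3500 − 2953.39 × 0.838671 = 1023 N.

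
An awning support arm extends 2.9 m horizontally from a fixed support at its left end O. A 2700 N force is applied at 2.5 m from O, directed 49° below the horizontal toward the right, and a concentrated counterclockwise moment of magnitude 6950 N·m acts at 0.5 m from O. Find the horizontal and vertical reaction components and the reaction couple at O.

O_x = -1771 N, O_y = 2038 N, M_O = -1856 N·m

ΣF_x = 0: O_x + 2700·cos49° = 0 → O_x = -1771 N.
ΣF_y = 0: O_y − 2700·sin49° = 0 → O_y = 2038 N.
ΣM about O: M_O − 2700·sin49°·2.5 + 6950 = 0 → M_O = -1856 N·m.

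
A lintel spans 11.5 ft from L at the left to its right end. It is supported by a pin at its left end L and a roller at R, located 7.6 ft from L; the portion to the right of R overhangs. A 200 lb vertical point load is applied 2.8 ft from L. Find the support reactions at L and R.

L_x = 0, L_y = 126.3 lb, R_y = 73.68 lb

Moments about L: R_y·7.6 − 200·2.8 = 0 → R_y = 560/7.6 = 73.6842 ≈ 73.68 lb.
ΣF_y = 0: L_y + 73.6842 − 200 = 0 → L_y = 126.3 lb.
ΣF_x = 0: no horizontal applied forces, so L_x = 0.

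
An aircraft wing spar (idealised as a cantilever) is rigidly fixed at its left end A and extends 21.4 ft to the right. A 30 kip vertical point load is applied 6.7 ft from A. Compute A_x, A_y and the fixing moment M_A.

A_x = 0, A_y = 30.00 kip, M_A = 201.0 kip·ft

ΣF_x = 0: A_x = 0.
ΣF_y = 0: A_y − 30 = 0 → A_y = 30.00 kip.
ΣM about A: M_A − 30·6.7 = 0 → M_A = 201.0 kip·ft.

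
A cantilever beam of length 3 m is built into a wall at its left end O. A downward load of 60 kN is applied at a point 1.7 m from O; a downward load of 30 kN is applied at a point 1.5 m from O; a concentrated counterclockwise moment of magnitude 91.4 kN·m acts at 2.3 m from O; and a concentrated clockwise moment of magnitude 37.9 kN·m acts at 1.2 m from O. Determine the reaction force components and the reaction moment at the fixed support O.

ΣF_x = 0: O_x = 0.
ΣF_y = 0: O_y − 60 − 30 = 0 → O_y = 90.00 kN.
ΣM about O: M_O − 60·1.7 − 30·1.5 + 91.4 − 37.9 = 0 → M_O = 93.50 kN·m.

O_x = 0, O_y = 90.00 kN, M_O = 93.50 kN·m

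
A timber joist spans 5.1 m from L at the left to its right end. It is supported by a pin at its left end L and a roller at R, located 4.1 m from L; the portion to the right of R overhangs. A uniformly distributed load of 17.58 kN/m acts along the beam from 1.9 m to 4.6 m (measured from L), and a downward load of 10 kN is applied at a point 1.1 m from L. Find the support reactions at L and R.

L_x = 0, L_y = 17.16 kN, R_y = 40.31 kN

Resultant of the distributed load: 17.58 × 2.7 = 47.466 kN at 3.25 m from L.
Moments about L: R_y·4.1 − (17.58·2.7)·3.25 − 10·1.1 = 0 → R_y = 165.2645/4.1 = 40.3084 ≈ 40.31 kN.
ΣF_y = 0: L_y + 40.3084 − 17.58·2.7 − 10 = 0 → L_y = 17.16 kN.
ΣF_x = 0: no horizontal applied forces, so L_x = 0.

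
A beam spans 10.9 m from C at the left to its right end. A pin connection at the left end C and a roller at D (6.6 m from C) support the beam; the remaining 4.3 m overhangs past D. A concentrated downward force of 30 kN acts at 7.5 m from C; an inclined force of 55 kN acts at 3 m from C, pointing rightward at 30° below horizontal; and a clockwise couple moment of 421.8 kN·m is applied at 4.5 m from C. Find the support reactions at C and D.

C_x = -47.63 kN, C_y = -53.00 kN, D_y = 110.5 kN

Moments about C: D_y·6.6 − 30·7.5 − 55·sin30°·3 − 421.8 = 0 → D_y = 729.3/6.6 = 110.5 kN.
ΣF_y = 0: C_y + 110.5 − 30 − 55·sin30° = 0 → C_y = -53.00 kN.
ΣF_x = 0: C_x + 55·cos30° = 0 → C_x = -47.63 kN.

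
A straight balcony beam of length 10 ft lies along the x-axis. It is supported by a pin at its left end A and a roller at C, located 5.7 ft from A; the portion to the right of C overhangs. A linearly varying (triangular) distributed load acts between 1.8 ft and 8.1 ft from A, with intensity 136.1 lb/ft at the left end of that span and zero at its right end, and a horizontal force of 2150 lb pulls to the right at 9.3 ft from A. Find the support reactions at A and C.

A_x = -2150 lb, A_y = 135.4 lb, C_y = 293.3 lb

Resultant of the triangular load: ½ × 136.1 × 6.3 = 428.715 lb, acting at 3.9 ft from A (one-third of the span from the peak).
ΣM about A: C_y·5.7 − (½·136.1·6.3)·3.9 = 0 → C_y = 1671.9885/5.7 = 293.331 ≈ 293.3 lb.
ΣF_y = 0: A_y + 293.331 − ½·136.1·6.3 = 0 → A_y = 135.4 lb.
ΣF_x = 0: A_x + 2150 = 0 → A_x = -2150 lb.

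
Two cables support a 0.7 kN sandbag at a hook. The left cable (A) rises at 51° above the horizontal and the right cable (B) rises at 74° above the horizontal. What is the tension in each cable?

T_A = 0.2355 kN, T_B = 0.5378 kN

ΣF_x = 0: −T_A·cos51° + T_B·cos74° = 0 → T_B = 2.28315·T_A.
ΣF_y = 0: T_A·sin51° + T_B·sin74° = 0.7.
Substitute: T_A·(0.777146 + 2.28315·0.961262) = 0.7 → T_A = 0.235543 ≈ 0.2355 kN.
Then T_B = 2.28315 × 0.235543 = 0.5378 kN.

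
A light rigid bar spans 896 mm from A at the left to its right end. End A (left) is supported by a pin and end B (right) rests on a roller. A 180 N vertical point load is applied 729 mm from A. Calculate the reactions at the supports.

Taking moments about A: B_y·896 − 180·729 = 0 → B_y = 131220/896 = 146.451 ≈ 146.5 N.
ΣF_y = 0: A_y + 146.451 − 180 = 0 → A_y = 33.55 N.
ΣF_x = 0: no horizontal applied forces, so A_x = 0.

A_x = 0, A_y = 33.55 N, B_y = 146.5 N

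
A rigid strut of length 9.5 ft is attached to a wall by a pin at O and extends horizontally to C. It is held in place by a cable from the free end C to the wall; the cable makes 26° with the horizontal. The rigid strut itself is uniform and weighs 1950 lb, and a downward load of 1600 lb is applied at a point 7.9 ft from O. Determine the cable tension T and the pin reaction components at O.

T = 5259 lb, O_x = 4727 lb, O_y = 1244 lb

ΣM about O: T·sin26°·9.5 − 1950·4.75 − 1600·7.9 = 0 → T = 21902.5/(9.5·0.438371) = 5259.3 ≈ 5259 lb.
ΣF_x = 0: O_x − T·cos26° = 0 → O_x = 5259.3 × 0.898794 = 4727 lb.
ΣF_y = 0: O_y + T·sin26° − 1950 − 1600 = 0 → O_y = 3550 − 5259.3 × 0.438371 = 1244 lb.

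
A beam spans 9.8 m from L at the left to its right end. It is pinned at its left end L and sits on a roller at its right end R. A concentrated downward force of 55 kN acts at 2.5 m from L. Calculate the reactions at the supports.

L_x = 0, L_y = 40.97 kN, R_y = 14.03 kN

Moments about L: R_y·9.8 − 55·2.5 = 0 → R_y = 137.5/9.8 = 14.0306 ≈ 14.03 kN.
ΣF_y = 0: L_y + 14.0306 − 55 = 0 → L_y = 40.97 kN.
ΣF_x = 0: no horizontal applied forces, so L_x = 0.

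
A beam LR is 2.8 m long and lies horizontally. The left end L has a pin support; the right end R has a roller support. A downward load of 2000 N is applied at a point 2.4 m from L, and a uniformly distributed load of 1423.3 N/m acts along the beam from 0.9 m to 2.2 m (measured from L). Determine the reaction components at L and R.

L_x = 0, L_y = 1112 N, R_y = 2739 N

Resultant of the distributed load: 1423.3 × 1.3 = 1850.29 N at 1.55 m from L.
Moments about L: R_y·2.8 − 2000·2.4 − (1423.3·1.3)·1.55 = 0 → R_y = 7667.9495/2.8 = 2738.55 ≈ 2739 N.
ΣF_y = 0: L_y + 2738.55 − 2000 − 1423.3·1.3 = 0 → L_y = 1112 N.
ΣF_x = 0: no horizontal applied forces, so L_x = 0.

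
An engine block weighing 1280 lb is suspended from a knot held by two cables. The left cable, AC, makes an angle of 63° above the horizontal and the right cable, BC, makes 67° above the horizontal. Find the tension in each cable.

T_AC = 652.9 lb, T_BC = 758.6 lb

ΣF_x = 0: −T_AC·cos63° + T_BC·cos67° = 0 → T_BC = 1.1619·T_AC.
ΣF_y = 0: T_AC·sin63° + T_BC·sin67° = 1280.
Substitute: T_AC·(0.891007 + 1.1619·0.920505) = 1280 → T_AC = 652.881 ≈ 652.9 lb.
Then T_BC = 1.1619 × 652.881 = 758.6 lb.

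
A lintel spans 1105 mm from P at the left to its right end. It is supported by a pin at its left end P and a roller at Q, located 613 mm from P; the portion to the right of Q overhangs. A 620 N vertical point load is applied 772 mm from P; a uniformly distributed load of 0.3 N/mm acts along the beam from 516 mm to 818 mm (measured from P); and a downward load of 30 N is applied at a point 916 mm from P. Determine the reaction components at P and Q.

Resultant of the distributed load: 0.3 × 302 = 90.6 N at 667 mm from P.
ΣM about P: Q_y·613 − 620·772 − (0.3·302)·667 − 30·916 = 0 → Q_y = 566550.2/613 = 924.225 ≈ 924.2 N.
ΣF_y = 0: P_y + 924.225 − 620 − 0.3·302 − 30 = 0 → P_y = -183.6 N.
ΣF_x = 0: no horizontal applied forces, so P_x = 0.

P_x = 0, P_y = -183.6 N, Q_y = 924.2 N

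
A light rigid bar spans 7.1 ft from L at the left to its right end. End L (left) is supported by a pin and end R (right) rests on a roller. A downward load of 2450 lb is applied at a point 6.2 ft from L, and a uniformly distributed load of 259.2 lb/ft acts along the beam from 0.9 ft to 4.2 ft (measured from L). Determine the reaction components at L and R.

Resultant of the distributed load: 259.2 × 3.3 = 855.36 lb at 2.55 ft from L.
Taking moments about L: R_y·7.1 − 2450·6.2 − (259.2·3.3)·2.55 = 0 → R_y = 17371.168/7.1 = 2446.64 ≈ 2447 lb.
ΣF_y = 0: L_y + 2446.64 − 2450 − 259.2·3.3 = 0 → L_y = 858.7 lb.
ΣF_x = 0: no horizontal applied forces, so L_x = 0.

L_x = 0, L_y = 858.7 lb, R_y = 2447 lb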